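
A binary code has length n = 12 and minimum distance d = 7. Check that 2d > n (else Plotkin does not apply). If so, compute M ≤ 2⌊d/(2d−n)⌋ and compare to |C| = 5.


Plotkin bound M ≤ 6; given |C| = 5 ≤ bound (satisfied).

Check applicability: 2d = 14, n = 12.
2d − n = 2 > 0, so Plotkin applies.
Compute d/(2d−n) = 7/2 ≈ 3.5000.
⌊d/(2d−n)⌋ = 3.
Plotkin bound: M ≤ 2·3 = 6.
Given |C| = 5, check: satisfied.
This |C| is below the Plotkin bound.


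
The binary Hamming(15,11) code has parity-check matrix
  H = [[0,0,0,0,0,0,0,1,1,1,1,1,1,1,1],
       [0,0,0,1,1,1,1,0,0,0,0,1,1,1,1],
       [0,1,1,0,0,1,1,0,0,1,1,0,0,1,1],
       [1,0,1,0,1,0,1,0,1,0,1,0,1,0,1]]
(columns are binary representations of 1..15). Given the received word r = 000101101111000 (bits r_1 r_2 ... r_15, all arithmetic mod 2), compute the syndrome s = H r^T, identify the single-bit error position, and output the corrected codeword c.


s = (0, 0, 0, 1)^T, error position = 1, corrected codeword c = 100101101111000

Compute s = H r^T mod 2 one row at a time:
  s_1 = 0 + 1 + 1 + 1 + 1 + 0 + 0 + 0 = 4 ≡ 0 (mod 2).
  s_2 = 1 + 0 + 1 + 1 + 1 + 0 + 0 + 0 = 4 ≡ 0 (mod 2).
  s_3 = 0 + 0 + 1 + 1 + 1 + 1 + 0 + 0 = 4 ≡ 0 (mod 2).
  s_4 = 0 + 0 + 0 + 1 + 1 + 1 + 0 + 0 = 3 ≡ 1 (mod 2).
s = (0, 0, 0, 1)^T — this equals column 1 of H (binary 0001), so error is at position 1.
Correct: flip bit 1 of r = 000101101111000 to get c = 100101101111000.


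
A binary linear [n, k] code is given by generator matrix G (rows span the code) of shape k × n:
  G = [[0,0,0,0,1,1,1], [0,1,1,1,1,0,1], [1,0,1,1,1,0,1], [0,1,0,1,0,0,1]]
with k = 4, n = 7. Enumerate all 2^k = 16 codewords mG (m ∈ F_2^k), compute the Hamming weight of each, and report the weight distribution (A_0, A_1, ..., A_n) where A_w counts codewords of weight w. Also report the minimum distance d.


Weight distribution: A_0 = 1, A_2 = 2, A_3 = 4, A_4 = 5, A_5 = 4. Minimum distance d = 2.

Enumerate all 2^4 = 16 messages m ∈ F_2^4.
For each, compute codeword c = mG in F_2^7, then tally its weight.
  m = 0000 → c = 0000000, weight = 0.
  m = 1000 → c = 0000111, weight = 3.
  m = 0100 → c = 0111101, weight = 5.
  m = 1100 → c = 0111010, weight = 4.
  m = 0010 → c = 1011101, weight = 5.
  m = 1010 → c = 1011010, weight = 4.
  m = 0110 → c = 1100000, weight = 2.
  m = 1110 → c = 1100111, weight = 5.
  m = 0001 → c = 0101001, weight = 3.
  m = 1001 → c = 0101110, weight = 4.
  m = 0101 → c = 0010100, weight = 2.
  m = 1101 → c = 0010011, weight = 3.
  m = 0011 → c = 1110100, weight = 4.
  m = 1011 → c = 1110011, weight = 5.
  m = 0111 → c = 1001001, weight = 3.
  m = 1111 → c = 1001110, weight = 4.
Tally weights:
  weight 0: 1 codewords.
  weight 2: 2 codewords.
  weight 3: 4 codewords.
  weight 4: 5 codewords.
  weight 5: 4 codewords.
Minimum distance d = smallest w > 0 with A_w > 0 = 2.
Sanity: Σ A_w = 16 = 2^4 = 16 ✓.


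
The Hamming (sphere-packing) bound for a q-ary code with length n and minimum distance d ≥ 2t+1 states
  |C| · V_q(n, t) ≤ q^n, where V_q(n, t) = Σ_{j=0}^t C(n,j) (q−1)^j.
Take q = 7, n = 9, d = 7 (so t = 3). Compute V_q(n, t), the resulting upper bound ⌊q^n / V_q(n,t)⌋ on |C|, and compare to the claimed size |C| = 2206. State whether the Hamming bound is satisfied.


V_q(n, t) = 19495, q^n = 40353607, Hamming bound = 2069, |C| = 2206 > bound (violated).

Step 1: Compute V_q(n, t) = Σ_{j=0}^3 C(n, j) (q−1)^j.
  j = 0: C(9,0)·(6)^0 = 1·1 = 1.
  j = 1: C(9,1)·(6)^1 = 9·6 = 54.
  j = 2: C(9,2)·(6)^2 = 36·36 = 1296.
  j = 3: C(9,3)·(6)^3 = 84·216 = 18144.
  V_q(n, t) = 1 + 54 + 1296 + 18144 = 19495.
Step 2: q^n = 7^9 = 40353607.
Step 3: Hamming bound ⌊q^n / V_q(n,t)⌋ = ⌊40353607/19495⌋ = 2069.
Step 4: Compare |C| = 2206 to 2069: violated.
The claimed |C| lies above the Hamming bound, so no 7-ary code of length 9 with d ≥ 7 can have 2206 codewords.


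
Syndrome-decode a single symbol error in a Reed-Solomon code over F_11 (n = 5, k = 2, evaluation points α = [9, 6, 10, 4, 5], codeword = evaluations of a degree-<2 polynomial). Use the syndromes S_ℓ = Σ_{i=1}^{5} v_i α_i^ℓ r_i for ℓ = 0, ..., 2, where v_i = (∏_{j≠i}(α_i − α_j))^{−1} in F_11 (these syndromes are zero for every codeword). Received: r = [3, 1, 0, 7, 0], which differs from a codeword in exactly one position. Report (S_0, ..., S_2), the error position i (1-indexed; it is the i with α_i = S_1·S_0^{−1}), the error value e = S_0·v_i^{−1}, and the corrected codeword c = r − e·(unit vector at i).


S = (9, 1, 5), error at position 5, error magnitude e = 7, c = [3, 1, 0, 7, 4].

Step 1: column multipliers v_i = (∏_{j≠i}(α_i − α_j))^{−1} mod 11.
  i = 1 (α = 9): (9−6)(9−10)(9−4)(9−5) = 3·(−1)·5·4 = −60 ≡ 6, so v_1 = 6^{−1} = 2 (mod 11).
  i = 2 (α = 6): (6−9)(6−10)(6−4)(6−5) = (−3)·(−4)·2·1 = 24 ≡ 2, so v_2 = 2^{−1} = 6 (mod 11).
  i = 3 (α = 10): (10−9)(10−6)(10−4)(10−5) = 1·4·6·5 = 120 ≡ 10, so v_3 = 10^{−1} = 10 (mod 11).
  i = 4 (α = 4): (4−9)(4−6)(4−10)(4−5) = (−5)·(−2)·(−6)·(−1) = 60 ≡ 5, so v_4 = 5^{−1} = 9 (mod 11).
  i = 5 (α = 5): (5−9)(5−6)(5−10)(5−4) = (−4)·(−1)·(−5)·1 = −20 ≡ 2, so v_5 = 2^{−1} = 6 (mod 11).
  v = [2, 6, 10, 9, 6].
Step 2: syndromes of r = [3, 1, 0, 7, 0] (all sums mod 11).
  S_0 = Σ v_i r_i = 2·3 + 6·1 + 10·0 + 9·7 + 6·0 = 75 ≡ 9.
  S_1 = Σ v_i α_i r_i = 2·9·3 + 6·6·1 + 10·10·0 + 9·4·7 + 6·5·0 = 342 ≡ 1.
  α_i^2 mod 11 = [4, 3, 1, 5, 3].
  S_2 = Σ v_i α_i^2 r_i = 2·4·3 + 6·3·1 + 10·1·0 + 9·5·7 + 6·3·0 = 357 ≡ 5.
  S = (9, 1, 5) ≠ 0, so r is not a codeword (an error is present).
Step 3: locate the error. For a single error e at position i, S_ℓ = v_i·e·α_i^ℓ, so α_err = S_1/S_0.
  S_0^{−1} = 9^{−1} = 5 (mod 11), so α_err = 1·5 = 5 ≡ 5 = α_5. Error position i = 5.
  Consistency check: S_2/S_1 = 5·1 = 5 ≡ 5 = α_err ✓ (single-error assumption holds).
Step 4: error magnitude e = S_0/v_5 = S_0·∏_{j≠5}(α_5 − α_j) = 9·2 = 18 ≡ 7 (mod 11).
Step 5: correct position 5: c_5 = r_5 − e = 0 − 7 ≡ 4 (mod 11). Hence c = [3, 1, 0, 7, 4].
  Check: interpolating c through the α_i gives m(x) = 8 + 8·x (degree < 2) with m(α_i) = c_i for every i, so c is indeed a codeword.


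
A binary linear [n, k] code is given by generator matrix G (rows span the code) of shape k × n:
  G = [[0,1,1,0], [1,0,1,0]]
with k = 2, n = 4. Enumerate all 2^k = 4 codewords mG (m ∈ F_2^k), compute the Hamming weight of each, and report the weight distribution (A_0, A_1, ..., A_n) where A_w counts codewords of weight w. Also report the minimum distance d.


Weight distribution: A_0 = 1, A_2 = 3. Minimum distance d = 2.

Enumerate all 2^2 = 4 messages m ∈ F_2^2.
For each, compute codeword c = mG in F_2^4, then tally its weight.
  m = 00 → c = 0000, weight = 0.
  m = 10 → c = 0110, weight = 2.
  m = 01 → c = 1010, weight = 2.
  m = 11 → c = 1100, weight = 2.
Tally weights:
  weight 0: 1 codewords.
  weight 2: 3 codewords.
Minimum distance d = smallest w > 0 with A_w > 0 = 2.
Sanity: Σ A_w = 4 = 2^2 = 4 ✓.


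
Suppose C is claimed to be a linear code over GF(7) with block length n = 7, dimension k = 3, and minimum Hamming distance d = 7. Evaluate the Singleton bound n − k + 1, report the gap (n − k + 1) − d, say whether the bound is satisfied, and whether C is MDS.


Singleton RHS = n − k + 1 = 5, slack = -2, bound violated (no such code; not MDS).

Singleton bound: d ≤ n − k + 1.
Here n = 7, k = 3, so n − k + 1 = 5.
Given d = 7, check d ≤ 5: NO.
Slack = (n − k + 1) − d = -2.
The slack is negative: d = 7 exceeds n − k + 1 = 5 by 2, so the Singleton bound is violated and no linear [7, 3, 7]_7 code can exist. In particular it is not MDS (MDS requires d = n − k + 1 exactly).
Description: the claimed parameters are [7, 3, 7]_7; such a code would be impossible (violates the Singleton bound).


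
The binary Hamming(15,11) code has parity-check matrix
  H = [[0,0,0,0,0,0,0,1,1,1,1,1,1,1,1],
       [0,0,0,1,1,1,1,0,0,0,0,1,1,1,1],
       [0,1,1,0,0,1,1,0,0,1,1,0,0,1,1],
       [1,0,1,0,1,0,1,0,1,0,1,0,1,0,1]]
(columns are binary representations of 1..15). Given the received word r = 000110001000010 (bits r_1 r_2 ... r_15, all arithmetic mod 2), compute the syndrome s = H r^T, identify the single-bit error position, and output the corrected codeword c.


s = (0, 1, 1, 0)^T, error position = 6, corrected codeword c = 000111001000010

Compute s = H r^T mod 2 one row at a time:
  s_1 = 0 + 1 + 0 + 0 + 0 + 0 + 1 + 0 = 2 ≡ 0 (mod 2).
  s_2 = 1 + 1 + 0 + 0 + 0 + 0 + 1 + 0 = 3 ≡ 1 (mod 2).
  s_3 = 0 + 0 + 0 + 0 + 0 + 0 + 1 + 0 = 1 ≡ 1 (mod 2).
  s_4 = 0 + 0 + 1 + 0 + 1 + 0 + 0 + 0 = 2 ≡ 0 (mod 2).
s = (0, 1, 1, 0)^T — this equals column 6 of H (binary 0110), so error is at position 6.
Correct: flip bit 6 of r = 000110001000010 to get c = 000111001000010.


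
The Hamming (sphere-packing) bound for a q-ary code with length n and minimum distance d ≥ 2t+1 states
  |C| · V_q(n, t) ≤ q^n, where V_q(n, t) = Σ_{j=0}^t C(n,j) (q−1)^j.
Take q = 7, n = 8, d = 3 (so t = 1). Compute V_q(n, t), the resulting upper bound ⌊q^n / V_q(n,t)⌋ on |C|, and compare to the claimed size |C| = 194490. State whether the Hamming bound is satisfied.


V_q(n, t) = 49, q^n = 5764801, Hamming bound = 117649, |C| = 194490 > bound (violated).

Step 1: Compute V_q(n, t) = Σ_{j=0}^1 C(n, j) (q−1)^j.
  j = 0: C(8,0)·(6)^0 = 1·1 = 1.
  j = 1: C(8,1)·(6)^1 = 8·6 = 48.
  V_q(n, t) = 1 + 48 = 49.
Step 2: q^n = 7^8 = 5764801.
Step 3: Hamming bound ⌊q^n / V_q(n,t)⌋ = ⌊5764801/49⌋ = 117649.
Step 4: Compare |C| = 194490 to 117649: violated.
The claimed |C| lies above the Hamming bound, so no 7-ary code of length 8 with d ≥ 3 can have 194490 codewords.


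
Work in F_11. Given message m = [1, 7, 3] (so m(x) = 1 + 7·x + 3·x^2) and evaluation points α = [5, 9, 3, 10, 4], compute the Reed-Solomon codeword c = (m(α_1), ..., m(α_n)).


c = [1, 10, 5, 8, 0]

Message polynomial: m(x) = 1 + 7·x + 3·x^2 (mod 11).
For each evaluation point α_i, compute m(α_i) mod 11:
  α_1 = 5: Horner steps 3 → 0 → 1, so m(5) = 1.
  α_2 = 9: Horner steps 3 → 1 → 10, so m(9) = 10.
  α_3 = 3: Horner steps 3 → 5 → 5, so m(3) = 5.
  α_4 = 10: Horner steps 3 → 4 → 8, so m(10) = 8.
  α_5 = 4: Horner steps 3 → 8 → 0, so m(4) = 0.
Codeword c = [1, 10, 5, 8, 0] ∈ F_11^5.


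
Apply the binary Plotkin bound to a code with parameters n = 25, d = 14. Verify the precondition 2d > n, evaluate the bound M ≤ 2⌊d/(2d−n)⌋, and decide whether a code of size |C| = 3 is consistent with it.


Plotkin bound M ≤ 8; given |C| = 3 ≤ bound (satisfied).

Check applicability: 2d = 28, n = 25.
2d − n = 3 > 0, so Plotkin applies.
Compute d/(2d−n) = 14/3 ≈ 4.6667.
⌊d/(2d−n)⌋ = 4.
Plotkin bound: M ≤ 2·4 = 8.
Given |C| = 3, check: satisfied.
This |C| is below the Plotkin bound.


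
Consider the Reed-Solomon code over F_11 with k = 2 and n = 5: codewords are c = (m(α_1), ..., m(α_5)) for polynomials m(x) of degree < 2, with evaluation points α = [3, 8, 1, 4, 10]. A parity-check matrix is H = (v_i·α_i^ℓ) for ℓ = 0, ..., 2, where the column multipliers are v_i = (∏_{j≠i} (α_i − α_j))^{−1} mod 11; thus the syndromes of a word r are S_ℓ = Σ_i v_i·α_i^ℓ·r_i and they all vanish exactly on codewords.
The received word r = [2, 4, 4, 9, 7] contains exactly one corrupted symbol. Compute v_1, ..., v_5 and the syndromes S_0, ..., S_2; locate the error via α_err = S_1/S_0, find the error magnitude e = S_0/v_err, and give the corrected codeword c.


S = (4, 4, 4), error at position 3, error magnitude e = 5, c = [2, 4, 10, 9, 7].

Step 1: column multipliers v_i = (∏_{j≠i}(α_i − α_j))^{−1} mod 11.
  i = 1 (α = 3): (3−8)(3−1)(3−4)(3−10) = (−5)·2·(−1)·(−7) = −70 ≡ 7, so v_1 = 7^{−1} = 8 (mod 11).
  i = 2 (α = 8): (8−3)(8−1)(8−4)(8−10) = 5·7·4·(−2) = −280 ≡ 6, so v_2 = 6^{−1} = 2 (mod 11).
  i = 3 (α = 1): (1−3)(1−8)(1−4)(1−10) = (−2)·(−7)·(−3)·(−9) = 378 ≡ 4, so v_3 = 4^{−1} = 3 (mod 11).
  i = 4 (α = 4): (4−3)(4−8)(4−1)(4−10) = 1·(−4)·3·(−6) = 72 ≡ 6, so v_4 = 6^{−1} = 2 (mod 11).
  i = 5 (α = 10): (10−3)(10−8)(10−1)(10−4) = 7·2·9·6 = 756 ≡ 8, so v_5 = 8^{−1} = 7 (mod 11).
  v = [8, 2, 3, 2, 7].
Step 2: syndromes of r = [2, 4, 4, 9, 7] (all sums mod 11).
  S_0 = Σ v_i r_i = 8·2 + 2·4 + 3·4 + 2·9 + 7·7 = 103 ≡ 4.
  S_1 = Σ v_i α_i r_i = 8·3·2 + 2·8·4 + 3·1·4 + 2·4·9 + 7·10·7 = 686 ≡ 4.
  α_i^2 mod 11 = [9, 9, 1, 5, 1].
  S_2 = Σ v_i α_i^2 r_i = 8·9·2 + 2·9·4 + 3·1·4 + 2·5·9 + 7·1·7 = 367 ≡ 4.
  S = (4, 4, 4) ≠ 0, so r is not a codeword (an error is present).
Step 3: locate the error. For a single error e at position i, S_ℓ = v_i·e·α_i^ℓ, so α_err = S_1/S_0.
  S_0^{−1} = 4^{−1} = 3 (mod 11), so α_err = 4·3 = 12 ≡ 1 = α_3. Error position i = 3.
  Consistency check: S_2/S_1 = 4·3 = 12 ≡ 1 = α_err ✓ (single-error assumption holds).
Step 4: error magnitude e = S_0/v_3 = S_0·∏_{j≠3}(α_3 − α_j) = 4·4 = 16 ≡ 5 (mod 11).
Step 5: correct position 3: c_3 = r_3 − e = 4 − 5 ≡ 10 (mod 11). Hence c = [2, 4, 10, 9, 7].
  Check: interpolating c through the α_i gives m(x) = 3 + 7·x (degree < 2) with m(α_i) = c_i for every i, so c is indeed a codeword.


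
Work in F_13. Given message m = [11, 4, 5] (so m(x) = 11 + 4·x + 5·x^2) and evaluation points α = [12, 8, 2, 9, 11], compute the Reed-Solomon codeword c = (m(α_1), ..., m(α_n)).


c = [12, 12, 0, 10, 10]

Message polynomial: m(x) = 11 + 4·x + 5·x^2 (mod 13).
For each evaluation point α_i, compute m(α_i) mod 13:
  α_1 = 12: Horner steps 5 → 12 → 12, so m(12) = 12.
  α_2 = 8: Horner steps 5 → 5 → 12, so m(8) = 12.
  α_3 = 2: Horner steps 5 → 1 → 0, so m(2) = 0.
  α_4 = 9: Horner steps 5 → 10 → 10, so m(9) = 10.
  α_5 = 11: Horner steps 5 → 7 → 10, so m(11) = 10.
Codeword c = [12, 12, 0, 10, 10] ∈ F_13^5.


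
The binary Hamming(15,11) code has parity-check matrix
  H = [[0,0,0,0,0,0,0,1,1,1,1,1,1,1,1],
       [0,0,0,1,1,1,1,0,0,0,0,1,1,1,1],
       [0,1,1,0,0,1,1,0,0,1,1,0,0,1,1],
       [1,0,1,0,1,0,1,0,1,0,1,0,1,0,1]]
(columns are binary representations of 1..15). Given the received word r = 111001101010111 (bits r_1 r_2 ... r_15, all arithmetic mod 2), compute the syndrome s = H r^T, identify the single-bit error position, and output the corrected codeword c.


s = (1, 1, 1, 1)^T, error position = 15, corrected codeword c = 111001101010110

Compute s = H r^T mod 2 one row at a time:
  s_1 = 0 + 1 + 0 + 1 + 0 + 1 + 1 + 1 = 5 ≡ 1 (mod 2).
  s_2 = 0 + 0 + 1 + 1 + 0 + 1 + 1 + 1 = 5 ≡ 1 (mod 2).
  s_3 = 1 + 1 + 1 + 1 + 0 + 1 + 1 + 1 = 7 ≡ 1 (mod 2).
  s_4 = 1 + 1 + 0 + 1 + 1 + 1 + 1 + 1 = 7 ≡ 1 (mod 2).
s = (1, 1, 1, 1)^T — this equals column 15 of H (binary 1111), so error is at position 15.
Correct: flip bit 15 of r = 111001101010111 to get c = 111001101010110.


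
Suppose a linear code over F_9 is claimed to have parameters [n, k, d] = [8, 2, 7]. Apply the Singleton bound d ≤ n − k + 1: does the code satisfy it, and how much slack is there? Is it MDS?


Singleton RHS = n − k + 1 = 7, slack = 0, bound satisfied, MDS.

Singleton bound: d ≤ n − k + 1.
Here n = 8, k = 2, so n − k + 1 = 7.
Given d = 7, check d ≤ 7: YES.
Slack = (n − k + 1) − d = 0.
The code is MDS (slack = 0).
Description: the claimed parameters are [8, 2, 7]_9; such a code would be MDS (meets Singleton bound).


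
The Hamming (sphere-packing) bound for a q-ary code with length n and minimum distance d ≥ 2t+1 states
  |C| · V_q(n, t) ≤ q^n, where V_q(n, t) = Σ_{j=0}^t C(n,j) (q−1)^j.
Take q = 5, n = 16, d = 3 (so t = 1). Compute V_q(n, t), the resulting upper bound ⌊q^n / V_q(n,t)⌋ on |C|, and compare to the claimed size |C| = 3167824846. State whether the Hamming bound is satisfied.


V_q(n, t) = 65, q^n = 152587890625, Hamming bound = 2347506009, |C| = 3167824846 > bound (violated).

Step 1: Compute V_q(n, t) = Σ_{j=0}^1 C(n, j) (q−1)^j.
  j = 0: C(16,0)·(4)^0 = 1·1 = 1.
  j = 1: C(16,1)·(4)^1 = 16·4 = 64.
  V_q(n, t) = 1 + 64 = 65.
Step 2: q^n = 5^16 = 152587890625.
Step 3: Hamming bound ⌊q^n / V_q(n,t)⌋ = ⌊152587890625/65⌋ = 2347506009.
Step 4: Compare |C| = 3167824846 to 2347506009: violated.
The claimed |C| lies above the Hamming bound, so no 5-ary code of length 16 with d ≥ 3 can have 3167824846 codewords.


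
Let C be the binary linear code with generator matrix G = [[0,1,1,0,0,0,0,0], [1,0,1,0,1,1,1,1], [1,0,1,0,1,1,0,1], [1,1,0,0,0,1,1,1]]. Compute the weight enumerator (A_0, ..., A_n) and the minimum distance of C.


Weight distribution: A_0 = 1, A_1 = 2, A_2 = 2, A_3 = 2, A_4 = 3, A_5 = 4, A_6 = 2. Minimum distance d = 1.

Enumerate all 2^4 = 16 messages m ∈ F_2^4.
For each, compute codeword c = mG in F_2^8, then tally its weight.
  m = 0000 → c = 00000000, weight = 0.
  m = 1000 → c = 01100000, weight = 2.
  m = 0100 → c = 10101111, weight = 6.
  m = 1100 → c = 11001111, weight = 6.
  m = 0010 → c = 10101101, weight = 5.
  m = 1010 → c = 11001101, weight = 5.
  m = 0110 → c = 00000010, weight = 1.
  m = 1110 → c = 01100010, weight = 3.
  m = 0001 → c = 11000111, weight = 5.
  m = 1001 → c = 10100111, weight = 5.
  m = 0101 → c = 01101000, weight = 3.
  m = 1101 → c = 00001000, weight = 1.
  m = 0011 → c = 01101010, weight = 4.
  m = 1011 → c = 00001010, weight = 2.
  m = 0111 → c = 11000101, weight = 4.
  m = 1111 → c = 10100101, weight = 4.
Tally weights:
  weight 0: 1 codewords.
  weight 1: 2 codewords.
  weight 2: 2 codewords.
  weight 3: 2 codewords.
  weight 4: 3 codewords.
  weight 5: 4 codewords.
  weight 6: 2 codewords.
Minimum distance d = smallest w > 0 with A_w > 0 = 1.
Sanity: Σ A_w = 16 = 2^4 = 16 ✓.


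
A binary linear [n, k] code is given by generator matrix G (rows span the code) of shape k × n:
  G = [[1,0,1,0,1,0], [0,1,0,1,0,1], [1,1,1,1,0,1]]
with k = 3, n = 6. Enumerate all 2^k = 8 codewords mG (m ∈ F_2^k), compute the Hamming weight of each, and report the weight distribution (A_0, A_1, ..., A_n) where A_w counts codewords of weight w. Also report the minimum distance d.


Weight distribution: A_0 = 1, A_1 = 1, A_2 = 1, A_3 = 2, A_4 = 1, A_5 = 1, A_6 = 1. Minimum distance d = 1.

Enumerate all 2^3 = 8 messages m ∈ F_2^3.
For each, compute codeword c = mG in F_2^6, then tally its weight.
  m = 000 → c = 000000, weight = 0.
  m = 100 → c = 101010, weight = 3.
  m = 010 → c = 010101, weight = 3.
  m = 110 → c = 111111, weight = 6.
  m = 001 → c = 111101, weight = 5.
  m = 101 → c = 010111, weight = 4.
  m = 011 → c = 101000, weight = 2.
  m = 111 → c = 000010, weight = 1.
Tally weights:
  weight 0: 1 codewords.
  weight 1: 1 codewords.
  weight 2: 1 codewords.
  weight 3: 2 codewords.
  weight 4: 1 codewords.
  weight 5: 1 codewords.
  weight 6: 1 codewords.
Minimum distance d = smallest w > 0 with A_w > 0 = 1.
Sanity: Σ A_w = 8 = 2^3 = 8 ✓.


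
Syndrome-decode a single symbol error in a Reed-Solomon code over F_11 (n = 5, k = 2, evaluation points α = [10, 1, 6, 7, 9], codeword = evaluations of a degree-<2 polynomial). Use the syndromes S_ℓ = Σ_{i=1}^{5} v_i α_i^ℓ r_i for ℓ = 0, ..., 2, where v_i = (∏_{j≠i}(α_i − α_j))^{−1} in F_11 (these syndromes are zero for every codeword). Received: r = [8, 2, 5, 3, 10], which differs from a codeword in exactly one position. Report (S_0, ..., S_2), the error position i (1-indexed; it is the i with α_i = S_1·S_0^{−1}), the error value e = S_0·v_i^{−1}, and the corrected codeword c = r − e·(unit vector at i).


S = (5, 5, 5), error at position 2, error magnitude e = 9, c = [8, 4, 5, 3, 10].

Step 1: column multipliers v_i = (∏_{j≠i}(α_i − α_j))^{−1} mod 11.
  i = 1 (α = 10): (10−1)(10−6)(10−7)(10−9) = 9·4·3·1 = 108 ≡ 9, so v_1 = 9^{−1} = 5 (mod 11).
  i = 2 (α = 1): (1−10)(1−6)(1−7)(1−9) = (−9)·(−5)·(−6)·(−8) = 2160 ≡ 4, so v_2 = 4^{−1} = 3 (mod 11).
  i = 3 (α = 6): (6−10)(6−1)(6−7)(6−9) = (−4)·5·(−1)·(−3) = −60 ≡ 6, so v_3 = 6^{−1} = 2 (mod 11).
  i = 4 (α = 7): (7−10)(7−1)(7−6)(7−9) = (−3)·6·1·(−2) = 36 ≡ 3, so v_4 = 3^{−1} = 4 (mod 11).
  i = 5 (α = 9): (9−10)(9−1)(9−6)(9−7) = (−1)·8·3·2 = −48 ≡ 7, so v_5 = 7^{−1} = 8 (mod 11).
  v = [5, 3, 2, 4, 8].
Step 2: syndromes of r = [8, 2, 5, 3, 10] (all sums mod 11).
  S_0 = Σ v_i r_i = 5·8 + 3·2 + 2·5 + 4·3 + 8·10 = 148 ≡ 5.
  S_1 = Σ v_i α_i r_i = 5·10·8 + 3·1·2 + 2·6·5 + 4·7·3 + 8·9·10 = 1270 ≡ 5.
  α_i^2 mod 11 = [1, 1, 3, 5, 4].
  S_2 = Σ v_i α_i^2 r_i = 5·1·8 + 3·1·2 + 2·3·5 + 4·5·3 + 8·4·10 = 456 ≡ 5.
  S = (5, 5, 5) ≠ 0, so r is not a codeword (an error is present).
Step 3: locate the error. For a single error e at position i, S_ℓ = v_i·e·α_i^ℓ, so α_err = S_1/S_0.
  S_0^{−1} = 5^{−1} = 9 (mod 11), so α_err = 5·9 = 45 ≡ 1 = α_2. Error position i = 2.
  Consistency check: S_2/S_1 = 5·9 = 45 ≡ 1 = α_err ✓ (single-error assumption holds).
Step 4: error magnitude e = S_0/v_2 = S_0·∏_{j≠2}(α_2 − α_j) = 5·4 = 20 ≡ 9 (mod 11).
Step 5: correct position 2: c_2 = r_2 − e = 2 − 9 ≡ 4 (mod 11). Hence c = [8, 4, 5, 3, 10].
  Check: interpolating c through the α_i gives m(x) = 6 + 9·x (degree < 2) with m(α_i) = c_i for every i, so c is indeed a codeword.


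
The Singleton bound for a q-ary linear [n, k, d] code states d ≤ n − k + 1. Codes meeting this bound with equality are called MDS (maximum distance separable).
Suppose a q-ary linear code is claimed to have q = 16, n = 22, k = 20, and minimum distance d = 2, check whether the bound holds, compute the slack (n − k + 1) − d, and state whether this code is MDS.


Singleton RHS = n − k + 1 = 3, slack = 1, bound satisfied, not MDS.

Singleton bound: d ≤ n − k + 1.
Here n = 22, k = 20, so n − k + 1 = 3.
Given d = 2, check d ≤ 3: YES.
Slack = (n − k + 1) − d = 1.
The code is NOT MDS (slack = 1 > 0).
Description: the claimed parameters are [22, 20, 2]_16; such a code would be non-MDS.


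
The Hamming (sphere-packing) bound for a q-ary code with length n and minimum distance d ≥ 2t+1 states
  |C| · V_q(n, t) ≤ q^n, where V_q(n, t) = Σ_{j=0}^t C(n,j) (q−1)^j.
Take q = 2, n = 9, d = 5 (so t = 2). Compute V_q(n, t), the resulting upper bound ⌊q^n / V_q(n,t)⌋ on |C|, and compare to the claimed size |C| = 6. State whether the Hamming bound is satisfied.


V_q(n, t) = 46, q^n = 512, Hamming bound = 11, |C| = 6 ≤ bound (satisfied).

Step 1: Compute V_q(n, t) = Σ_{j=0}^2 C(n, j) (q−1)^j.
  j = 0: C(9,0)·(1)^0 = 1·1 = 1.
  j = 1: C(9,1)·(1)^1 = 9·1 = 9.
  j = 2: C(9,2)·(1)^2 = 36·1 = 36.
  V_q(n, t) = 1 + 9 + 36 = 46.
Step 2: q^n = 2^9 = 512.
Step 3: Hamming bound ⌊q^n / V_q(n,t)⌋ = ⌊512/46⌋ = 11.
Step 4: Compare |C| = 6 to 11: satisfied.
The claimed |C| lies below the Hamming bound.


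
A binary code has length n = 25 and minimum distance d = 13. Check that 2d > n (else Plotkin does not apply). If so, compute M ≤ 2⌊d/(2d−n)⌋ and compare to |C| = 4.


Plotkin bound M ≤ 26; given |C| = 4 ≤ bound (satisfied).

Check applicability: 2d = 26, n = 25.
2d − n = 1 > 0, so Plotkin applies.
Compute d/(2d−n) = 13/1 ≈ 13.0000.
⌊d/(2d−n)⌋ = 13.
Plotkin bound: M ≤ 2·13 = 26.
Given |C| = 4, check: satisfied.
This |C| is below the Plotkin bound.


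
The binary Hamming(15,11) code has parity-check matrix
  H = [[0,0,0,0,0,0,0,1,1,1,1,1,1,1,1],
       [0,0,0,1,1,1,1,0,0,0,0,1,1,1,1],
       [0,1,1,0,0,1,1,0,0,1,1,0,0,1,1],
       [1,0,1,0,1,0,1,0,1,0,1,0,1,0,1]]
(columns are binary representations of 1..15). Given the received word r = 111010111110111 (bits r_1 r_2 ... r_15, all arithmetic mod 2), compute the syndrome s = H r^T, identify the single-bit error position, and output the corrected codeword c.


s = (1, 1, 1, 0)^T, error position = 14, corrected codeword c = 111010111110101

Compute s = H r^T mod 2 one row at a time:
  s_1 = 1 + 1 + 1 + 1 + 0 + 1 + 1 + 1 = 7 ≡ 1 (mod 2).
  s_2 = 0 + 1 + 0 + 1 + 0 + 1 + 1 + 1 = 5 ≡ 1 (mod 2).
  s_3 = 1 + 1 + 0 + 1 + 1 + 1 + 1 + 1 = 7 ≡ 1 (mod 2).
  s_4 = 1 + 1 + 1 + 1 + 1 + 1 + 1 + 1 = 8 ≡ 0 (mod 2).
s = (1, 1, 1, 0)^T — this equals column 14 of H (binary 1110), so error is at position 14.
Correct: flip bit 14 of r = 111010111110111 to get c = 111010111110101.


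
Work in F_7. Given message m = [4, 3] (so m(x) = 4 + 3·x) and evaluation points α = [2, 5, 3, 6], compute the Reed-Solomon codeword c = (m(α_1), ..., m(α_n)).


c = [3, 5, 6, 1]

Message polynomial: m(x) = 4 + 3·x (mod 7).
For each evaluation point α_i, compute m(α_i) mod 7:
  α_1 = 2: Horner steps 3 → 3, so m(2) = 3.
  α_2 = 5: Horner steps 3 → 5, so m(5) = 5.
  α_3 = 3: Horner steps 3 → 6, so m(3) = 6.
  α_4 = 6: Horner steps 3 → 1, so m(6) = 1.
Codeword c = [3, 5, 6, 1] ∈ F_7^4.


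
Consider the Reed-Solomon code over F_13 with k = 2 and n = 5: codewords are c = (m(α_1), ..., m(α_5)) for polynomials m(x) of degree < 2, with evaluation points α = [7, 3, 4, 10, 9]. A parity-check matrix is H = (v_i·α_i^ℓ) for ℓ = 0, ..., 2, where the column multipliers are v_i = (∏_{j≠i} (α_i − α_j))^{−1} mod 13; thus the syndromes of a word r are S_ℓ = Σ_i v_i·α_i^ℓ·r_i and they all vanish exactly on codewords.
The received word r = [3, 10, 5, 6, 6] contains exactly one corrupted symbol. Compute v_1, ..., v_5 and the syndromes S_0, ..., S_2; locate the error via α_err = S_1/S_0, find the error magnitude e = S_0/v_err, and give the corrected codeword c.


S = (2, 7, 5), error at position 4, error magnitude e = 5, c = [3, 10, 5, 1, 6].

Step 1: column multipliers v_i = (∏_{j≠i}(α_i − α_j))^{−1} mod 13.
  i = 1 (α = 7): (7−3)(7−4)(7−10)(7−9) = 4·3·(−3)·(−2) = 72 ≡ 7, so v_1 = 7^{−1} = 2 (mod 13).
  i = 2 (α = 3): (3−7)(3−4)(3−10)(3−9) = (−4)·(−1)·(−7)·(−6) = 168 ≡ 12, so v_2 = 12^{−1} = 12 (mod 13).
  i = 3 (α = 4): (4−7)(4−3)(4−10)(4−9) = (−3)·1·(−6)·(−5) = −90 ≡ 1, so v_3 = 1^{−1} = 1 (mod 13).
  i = 4 (α = 10): (10−7)(10−3)(10−4)(10−9) = 3·7·6·1 = 126 ≡ 9, so v_4 = 9^{−1} = 3 (mod 13).
  i = 5 (α = 9): (9−7)(9−3)(9−4)(9−10) = 2·6·5·(−1) = −60 ≡ 5, so v_5 = 5^{−1} = 8 (mod 13).
  v = [2, 12, 1, 3, 8].
Step 2: syndromes of r = [3, 10, 5, 6, 6] (all sums mod 13).
  S_0 = Σ v_i r_i = 2·3 + 12·10 + 1·5 + 3·6 + 8·6 = 197 ≡ 2.
  S_1 = Σ v_i α_i r_i = 2·7·3 + 12·3·10 + 1·4·5 + 3·10·6 + 8·9·6 = 1034 ≡ 7.
  α_i^2 mod 13 = [10, 9, 3, 9, 3].
  S_2 = Σ v_i α_i^2 r_i = 2·10·3 + 12·9·10 + 1·3·5 + 3·9·6 + 8·3·6 = 1461 ≡ 5.
  S = (2, 7, 5) ≠ 0, so r is not a codeword (an error is present).
Step 3: locate the error. For a single error e at position i, S_ℓ = v_i·e·α_i^ℓ, so α_err = S_1/S_0.
  S_0^{−1} = 2^{−1} = 7 (mod 13), so α_err = 7·7 = 49 ≡ 10 = α_4. Error position i = 4.
  Consistency check: S_2/S_1 = 5·2 = 10 ≡ 10 = α_err ✓ (single-error assumption holds).
Step 4: error magnitude e = S_0/v_4 = S_0·∏_{j≠4}(α_4 − α_j) = 2·9 = 18 ≡ 5 (mod 13).
Step 5: correct position 4: c_4 = r_4 − e = 6 − 5 ≡ 1 (mod 13). Hence c = [3, 10, 5, 1, 6].
  Check: interpolating c through the α_i gives m(x) = 12 + 8·x (degree < 2) with m(α_i) = c_i for every i, so c is indeed a codeword.


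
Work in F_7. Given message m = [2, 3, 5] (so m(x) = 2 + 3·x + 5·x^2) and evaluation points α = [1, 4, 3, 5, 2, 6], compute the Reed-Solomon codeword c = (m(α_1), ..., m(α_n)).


c = [3, 3, 0, 2, 0, 4]

Message polynomial: m(x) = 2 + 3·x + 5·x^2 (mod 7).
For each evaluation point α_i, compute m(α_i) mod 7:
  α_1 = 1: Horner steps 5 → 1 → 3, so m(1) = 3.
  α_2 = 4: Horner steps 5 → 2 → 3, so m(4) = 3.
  α_3 = 3: Horner steps 5 → 4 → 0, so m(3) = 0.
  α_4 = 5: Horner steps 5 → 0 → 2, so m(5) = 2.
  α_5 = 2: Horner steps 5 → 6 → 0, so m(2) = 0.
  α_6 = 6: Horner steps 5 → 5 → 4, so m(6) = 4.
Codeword c = [3, 3, 0, 2, 0, 4] ∈ F_7^6.


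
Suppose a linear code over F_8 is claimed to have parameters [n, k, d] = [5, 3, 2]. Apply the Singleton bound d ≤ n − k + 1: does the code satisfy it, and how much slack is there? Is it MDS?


Singleton RHS = n − k + 1 = 3, slack = 1, bound satisfied, not MDS.

Singleton bound: d ≤ n − k + 1.
Here n = 5, k = 3, so n − k + 1 = 3.
Given d = 2, check d ≤ 3: YES.
Slack = (n − k + 1) − d = 1.
The code is NOT MDS (slack = 1 > 0).
Description: the claimed parameters are [5, 3, 2]_8; such a code would be non-MDS.


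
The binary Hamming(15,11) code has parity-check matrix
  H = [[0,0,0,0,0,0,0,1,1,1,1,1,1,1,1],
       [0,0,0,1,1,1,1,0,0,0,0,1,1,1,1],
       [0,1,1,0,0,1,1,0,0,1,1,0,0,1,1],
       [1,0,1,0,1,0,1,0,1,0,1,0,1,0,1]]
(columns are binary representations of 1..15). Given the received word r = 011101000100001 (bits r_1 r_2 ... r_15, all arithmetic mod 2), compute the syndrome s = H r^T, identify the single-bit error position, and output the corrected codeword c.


s = (0, 1, 1, 0)^T, error position = 6, corrected codeword c = 011100000100001

Compute s = H r^T mod 2 one row at a time:
  s_1 = 0 + 0 + 1 + 0 + 0 + 0 + 0 + 1 = 2 ≡ 0 (mod 2).
  s_2 = 1 + 0 + 1 + 0 + 0 + 0 + 0 + 1 = 3 ≡ 1 (mod 2).
  s_3 = 1 + 1 + 1 + 0 + 1 + 0 + 0 + 1 = 5 ≡ 1 (mod 2).
  s_4 = 0 + 1 + 0 + 0 + 0 + 0 + 0 + 1 = 2 ≡ 0 (mod 2).
s = (0, 1, 1, 0)^T — this equals column 6 of H (binary 0110), so error is at position 6.
Correct: flip bit 6 of r = 011101000100001 to get c = 011100000100001.


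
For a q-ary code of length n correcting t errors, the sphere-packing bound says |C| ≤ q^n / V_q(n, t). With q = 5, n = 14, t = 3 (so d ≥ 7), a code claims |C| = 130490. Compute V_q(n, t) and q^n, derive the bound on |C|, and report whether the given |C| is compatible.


V_q(n, t) = 24809, q^n = 6103515625, Hamming bound = 246020, |C| = 130490 ≤ bound (satisfied).

Step 1: Compute V_q(n, t) = Σ_{j=0}^3 C(n, j) (q−1)^j.
  j = 0: C(14,0)·(4)^0 = 1·1 = 1.
  j = 1: C(14,1)·(4)^1 = 14·4 = 56.
  j = 2: C(14,2)·(4)^2 = 91·16 = 1456.
  j = 3: C(14,3)·(4)^3 = 364·64 = 23296.
  V_q(n, t) = 1 + 56 + 1456 + 23296 = 24809.
Step 2: q^n = 5^14 = 6103515625.
Step 3: Hamming bound ⌊q^n / V_q(n,t)⌋ = ⌊6103515625/24809⌋ = 246020.
Step 4: Compare |C| = 130490 to 246020: satisfied.
The claimed |C| lies below the Hamming bound.


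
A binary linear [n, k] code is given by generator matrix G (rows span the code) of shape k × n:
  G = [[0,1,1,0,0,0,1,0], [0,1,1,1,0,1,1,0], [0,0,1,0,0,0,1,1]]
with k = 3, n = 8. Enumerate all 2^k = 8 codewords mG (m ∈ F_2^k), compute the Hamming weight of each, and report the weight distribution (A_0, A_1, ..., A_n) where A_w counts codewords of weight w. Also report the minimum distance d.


Weight distribution: A_0 = 1, A_2 = 2, A_3 = 2, A_4 = 1, A_5 = 2. Minimum distance d = 2.

Enumerate all 2^3 = 8 messages m ∈ F_2^3.
For each, compute codeword c = mG in F_2^8, then tally its weight.
  m = 000 → c = 00000000, weight = 0.
  m = 100 → c = 01100010, weight = 3.
  m = 010 → c = 01110110, weight = 5.
  m = 110 → c = 00010100, weight = 2.
  m = 001 → c = 00100011, weight = 3.
  m = 101 → c = 01000001, weight = 2.
  m = 011 → c = 01010101, weight = 4.
  m = 111 → c = 00110111, weight = 5.
Tally weights:
  weight 0: 1 codewords.
  weight 2: 2 codewords.
  weight 3: 2 codewords.
  weight 4: 1 codewords.
  weight 5: 2 codewords.
Minimum distance d = smallest w > 0 with A_w > 0 = 2.
Sanity: Σ A_w = 8 = 2^3 = 8 ✓.


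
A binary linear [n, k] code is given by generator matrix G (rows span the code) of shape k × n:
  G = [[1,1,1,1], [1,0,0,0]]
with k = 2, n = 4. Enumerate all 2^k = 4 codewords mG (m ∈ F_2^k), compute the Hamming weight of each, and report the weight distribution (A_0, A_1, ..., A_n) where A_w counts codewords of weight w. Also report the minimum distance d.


Weight distribution: A_0 = 1, A_1 = 1, A_3 = 1, A_4 = 1. Minimum distance d = 1.

Enumerate all 2^2 = 4 messages m ∈ F_2^2.
For each, compute codeword c = mG in F_2^4, then tally its weight.
  m = 00 → c = 0000, weight = 0.
  m = 10 → c = 1111, weight = 4.
  m = 01 → c = 1000, weight = 1.
  m = 11 → c = 0111, weight = 3.
Tally weights:
  weight 0: 1 codewords.
  weight 1: 1 codewords.
  weight 3: 1 codewords.
  weight 4: 1 codewords.
Minimum distance d = smallest w > 0 with A_w > 0 = 1.
Sanity: Σ A_w = 4 = 2^2 = 4 ✓.


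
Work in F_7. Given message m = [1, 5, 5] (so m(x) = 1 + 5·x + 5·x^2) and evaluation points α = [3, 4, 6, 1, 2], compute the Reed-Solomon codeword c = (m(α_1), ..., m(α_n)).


c = [5, 3, 1, 4, 3]

Message polynomial: m(x) = 1 + 5·x + 5·x^2 (mod 7).
For each evaluation point α_i, compute m(α_i) mod 7:
  α_1 = 3: Horner steps 5 → 6 → 5, so m(3) = 5.
  α_2 = 4: Horner steps 5 → 4 → 3, so m(4) = 3.
  α_3 = 6: Horner steps 5 → 0 → 1, so m(6) = 1.
  α_4 = 1: Horner steps 5 → 3 → 4, so m(1) = 4.
  α_5 = 2: Horner steps 5 → 1 → 3, so m(2) = 3.
Codeword c = [5, 3, 1, 4, 3] ∈ F_7^5.


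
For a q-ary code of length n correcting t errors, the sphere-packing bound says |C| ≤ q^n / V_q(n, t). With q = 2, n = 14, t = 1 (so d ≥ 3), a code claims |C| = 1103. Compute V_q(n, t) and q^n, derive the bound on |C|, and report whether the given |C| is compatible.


V_q(n, t) = 15, q^n = 16384, Hamming bound = 1092, |C| = 1103 > bound (violated).

Step 1: Compute V_q(n, t) = Σ_{j=0}^1 C(n, j) (q−1)^j.
  j = 0: C(14,0)·(1)^0 = 1·1 = 1.
  j = 1: C(14,1)·(1)^1 = 14·1 = 14.
  V_q(n, t) = 1 + 14 = 15.
Step 2: q^n = 2^14 = 16384.
Step 3: Hamming bound ⌊q^n / V_q(n,t)⌋ = ⌊16384/15⌋ = 1092.
Step 4: Compare |C| = 1103 to 1092: violated.
The claimed |C| lies above the Hamming bound, so no 2-ary code of length 14 with d ≥ 3 can have 1103 codewords.


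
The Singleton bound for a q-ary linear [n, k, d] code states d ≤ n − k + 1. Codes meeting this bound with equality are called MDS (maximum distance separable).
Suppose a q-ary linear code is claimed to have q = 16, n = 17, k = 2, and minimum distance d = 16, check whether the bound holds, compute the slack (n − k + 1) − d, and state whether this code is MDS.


Singleton RHS = n − k + 1 = 16, slack = 0, bound satisfied, MDS.

Singleton bound: d ≤ n − k + 1.
Here n = 17, k = 2, so n − k + 1 = 16.
Given d = 16, check d ≤ 16: YES.
Slack = (n − k + 1) − d = 0.
The code is MDS (slack = 0).
Description: the claimed parameters are [17, 2, 16]_16; such a code would be MDS (meets Singleton bound).


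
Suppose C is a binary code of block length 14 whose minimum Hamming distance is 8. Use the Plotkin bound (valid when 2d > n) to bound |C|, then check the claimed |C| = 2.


Plotkin bound M ≤ 8; given |C| = 2 ≤ bound (satisfied).

Check applicability: 2d = 16, n = 14.
2d − n = 2 > 0, so Plotkin applies.
Compute d/(2d−n) = 8/2 ≈ 4.0000.
⌊d/(2d−n)⌋ = 4.
Plotkin bound: M ≤ 2·4 = 8.
Given |C| = 2, check: satisfied.
This |C| is below the Plotkin bound.


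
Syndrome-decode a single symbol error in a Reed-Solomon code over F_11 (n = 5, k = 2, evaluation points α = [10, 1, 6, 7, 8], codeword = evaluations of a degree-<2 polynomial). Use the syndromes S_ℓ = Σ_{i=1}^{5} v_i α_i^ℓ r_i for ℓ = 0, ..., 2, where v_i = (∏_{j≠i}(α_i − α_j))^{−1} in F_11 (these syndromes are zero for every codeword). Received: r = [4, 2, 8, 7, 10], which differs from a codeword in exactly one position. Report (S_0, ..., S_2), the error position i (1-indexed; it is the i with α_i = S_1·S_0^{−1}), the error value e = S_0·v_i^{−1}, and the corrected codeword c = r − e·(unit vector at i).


S = (3, 2, 5), error at position 5, error magnitude e = 4, c = [4, 2, 8, 7, 6].

Step 1: column multipliers v_i = (∏_{j≠i}(α_i − α_j))^{−1} mod 11.
  i = 1 (α = 10): (10−1)(10−6)(10−7)(10−8) = 9·4·3·2 = 216 ≡ 7, so v_1 = 7^{−1} = 8 (mod 11).
  i = 2 (α = 1): (1−10)(1−6)(1−7)(1−8) = (−9)·(−5)·(−6)·(−7) = 1890 ≡ 9, so v_2 = 9^{−1} = 5 (mod 11).
  i = 3 (α = 6): (6−10)(6−1)(6−7)(6−8) = (−4)·5·(−1)·(−2) = −40 ≡ 4, so v_3 = 4^{−1} = 3 (mod 11).
  i = 4 (α = 7): (7−10)(7−1)(7−6)(7−8) = (−3)·6·1·(−1) = 18 ≡ 7, so v_4 = 7^{−1} = 8 (mod 11).
  i = 5 (α = 8): (8−10)(8−1)(8−6)(8−7) = (−2)·7·2·1 = −28 ≡ 5, so v_5 = 5^{−1} = 9 (mod 11).
  v = [8, 5, 3, 8, 9].
Step 2: syndromes of r = [4, 2, 8, 7, 10] (all sums mod 11).
  S_0 = Σ v_i r_i = 8·4 + 5·2 + 3·8 + 8·7 + 9·10 = 212 ≡ 3.
  S_1 = Σ v_i α_i r_i = 8·10·4 + 5·1·2 + 3·6·8 + 8·7·7 + 9·8·10 = 1586 ≡ 2.
  α_i^2 mod 11 = [1, 1, 3, 5, 9].
  S_2 = Σ v_i α_i^2 r_i = 8·1·4 + 5·1·2 + 3·3·8 + 8·5·7 + 9·9·10 = 1204 ≡ 5.
  S = (3, 2, 5) ≠ 0, so r is not a codeword (an error is present).
Step 3: locate the error. For a single error e at position i, S_ℓ = v_i·e·α_i^ℓ, so α_err = S_1/S_0.
  S_0^{−1} = 3^{−1} = 4 (mod 11), so α_err = 2·4 = 8 ≡ 8 = α_5. Error position i = 5.
  Consistency check: S_2/S_1 = 5·6 = 30 ≡ 8 = α_err ✓ (single-error assumption holds).
Step 4: error magnitude e = S_0/v_5 = S_0·∏_{j≠5}(α_5 − α_j) = 3·5 = 15 ≡ 4 (mod 11).
Step 5: correct position 5: c_5 = r_5 − e = 10 − 4 ≡ 6 (mod 11). Hence c = [4, 2, 8, 7, 6].
  Check: interpolating c through the α_i gives m(x) = 3 + 10·x (degree < 2) with m(α_i) = c_i for every i, so c is indeed a codeword.


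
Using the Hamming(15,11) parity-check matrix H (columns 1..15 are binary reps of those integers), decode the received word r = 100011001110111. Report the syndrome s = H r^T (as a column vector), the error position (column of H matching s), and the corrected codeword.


s = (0, 1, 1, 0)^T, error position = 6, corrected codeword c = 100010001110111

Compute s = H r^T mod 2 one row at a time:
  s_1 = 0 + 1 + 1 + 1 + 0 + 1 + 1 + 1 = 6 ≡ 0 (mod 2).
  s_2 = 0 + 1 + 1 + 0 + 0 + 1 + 1 + 1 = 5 ≡ 1 (mod 2).
  s_3 = 0 + 0 + 1 + 0 + 1 + 1 + 1 + 1 = 5 ≡ 1 (mod 2).
  s_4 = 1 + 0 + 1 + 0 + 1 + 1 + 1 + 1 = 6 ≡ 0 (mod 2).
s = (0, 1, 1, 0)^T — this equals column 6 of H (binary 0110), so error is at position 6.
Correct: flip bit 6 of r = 100011001110111 to get c = 100010001110111.


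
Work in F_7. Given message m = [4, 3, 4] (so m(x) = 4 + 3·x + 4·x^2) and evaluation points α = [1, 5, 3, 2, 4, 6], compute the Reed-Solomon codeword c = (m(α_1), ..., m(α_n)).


c = [4, 0, 0, 5, 3, 5]

Message polynomial: m(x) = 4 + 3·x + 4·x^2 (mod 7).
For each evaluation point α_i, compute m(α_i) mod 7:
  α_1 = 1: Horner steps 4 → 0 → 4, so m(1) = 4.
  α_2 = 5: Horner steps 4 → 2 → 0, so m(5) = 0.
  α_3 = 3: Horner steps 4 → 1 → 0, so m(3) = 0.
  α_4 = 2: Horner steps 4 → 4 → 5, so m(2) = 5.
  α_5 = 4: Horner steps 4 → 5 → 3, so m(4) = 3.
  α_6 = 6: Horner steps 4 → 6 → 5, so m(6) = 5.
Codeword c = [4, 0, 0, 5, 3, 5] ∈ F_7^6.


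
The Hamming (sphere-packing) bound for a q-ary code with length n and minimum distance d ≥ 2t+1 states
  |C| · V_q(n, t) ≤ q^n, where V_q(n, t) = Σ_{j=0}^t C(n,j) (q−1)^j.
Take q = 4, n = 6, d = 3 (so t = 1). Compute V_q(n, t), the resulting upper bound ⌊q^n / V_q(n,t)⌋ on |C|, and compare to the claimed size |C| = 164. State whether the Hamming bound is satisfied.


V_q(n, t) = 19, q^n = 4096, Hamming bound = 215, |C| = 164 ≤ bound (satisfied).

Step 1: Compute V_q(n, t) = Σ_{j=0}^1 C(n, j) (q−1)^j.
  j = 0: C(6,0)·(3)^0 = 1·1 = 1.
  j = 1: C(6,1)·(3)^1 = 6·3 = 18.
  V_q(n, t) = 1 + 18 = 19.
Step 2: q^n = 4^6 = 4096.
Step 3: Hamming bound ⌊q^n / V_q(n,t)⌋ = ⌊4096/19⌋ = 215.
Step 4: Compare |C| = 164 to 215: satisfied.
The claimed |C| lies below the Hamming bound.


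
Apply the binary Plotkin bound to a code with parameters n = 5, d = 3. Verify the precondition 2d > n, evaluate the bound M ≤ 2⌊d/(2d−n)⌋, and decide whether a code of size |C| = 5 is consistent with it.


Plotkin bound M ≤ 6; given |C| = 5 ≤ bound (satisfied).

Check applicability: 2d = 6, n = 5.
2d − n = 1 > 0, so Plotkin applies.
Compute d/(2d−n) = 3/1 ≈ 3.0000.
⌊d/(2d−n)⌋ = 3.
Plotkin bound: M ≤ 2·3 = 6.
Given |C| = 5, check: satisfied.
This |C| is below the Plotkin bound.
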